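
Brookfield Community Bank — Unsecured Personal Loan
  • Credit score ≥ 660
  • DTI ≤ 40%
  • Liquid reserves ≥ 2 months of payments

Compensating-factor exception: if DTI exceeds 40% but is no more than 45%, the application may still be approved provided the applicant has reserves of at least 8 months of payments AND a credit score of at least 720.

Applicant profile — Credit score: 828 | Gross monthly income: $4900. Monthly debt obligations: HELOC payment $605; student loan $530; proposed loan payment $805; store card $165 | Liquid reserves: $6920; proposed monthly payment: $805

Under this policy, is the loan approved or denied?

Credit score 828 ≥ 660 (meets base)
Total debts = (605 + 530 + 805 + 165) = 2,105. DTI: 2,105 ÷ 4,900 = 43%, over the 40% base limit.
Reserves: 6,920 ÷ 805 = 8.6 months (meets 2-month minimum)
DTI 43% is within the 40%–45% exception band; checking compensating factors.
Override check — reserves: 8.6 mo (ok); score: 828 (ok).
Both compensating conditions met → exception applies.

Approved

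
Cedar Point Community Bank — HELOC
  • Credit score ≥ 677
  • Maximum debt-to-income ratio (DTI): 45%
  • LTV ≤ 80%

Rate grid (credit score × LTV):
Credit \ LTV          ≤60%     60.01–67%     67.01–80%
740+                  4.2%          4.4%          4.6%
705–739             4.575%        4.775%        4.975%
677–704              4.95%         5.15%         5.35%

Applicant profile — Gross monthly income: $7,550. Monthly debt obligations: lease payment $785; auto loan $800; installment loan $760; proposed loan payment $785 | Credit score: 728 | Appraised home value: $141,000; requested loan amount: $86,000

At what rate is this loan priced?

Credit score 728 ≥ 677; Total monthly debts = (785 + 800 + 760 + 785) = 3,130. DTI = 3,130/7,550 = 41.5% ≤ 45%
Loan-to-value = 86,000/141,000 = 61% — pass (80% max)
Credit 728 → row 705–739; LTV 61% → column 60.01–67%. Grid cell → 4.775%.

4.775%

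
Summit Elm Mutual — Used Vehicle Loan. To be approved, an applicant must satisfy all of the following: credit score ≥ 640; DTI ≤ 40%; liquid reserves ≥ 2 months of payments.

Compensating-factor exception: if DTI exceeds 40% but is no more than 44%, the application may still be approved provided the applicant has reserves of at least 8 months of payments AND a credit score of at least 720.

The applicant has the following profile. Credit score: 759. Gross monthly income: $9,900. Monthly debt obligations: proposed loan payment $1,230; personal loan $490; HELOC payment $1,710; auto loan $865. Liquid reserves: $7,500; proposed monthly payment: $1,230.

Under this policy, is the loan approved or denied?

Denied

Credit score 759 ≥ 640 (meets base)
Total debts = (1,230 + 490 + 1,710 + 865) = 4,295. DTI: 4,295 ÷ 9,900 = 43.4%, over the 40% base limit.
Reserves = 7,500/1,230 = 6.1 months ≥ 2
43.4% falls in the override range (40%–44%), so the compensating-factor test applies.
Override check — reserves: 6.1 mo (short of 8); score: 759 (ok).
Override conditions not both satisfied; exception does not apply.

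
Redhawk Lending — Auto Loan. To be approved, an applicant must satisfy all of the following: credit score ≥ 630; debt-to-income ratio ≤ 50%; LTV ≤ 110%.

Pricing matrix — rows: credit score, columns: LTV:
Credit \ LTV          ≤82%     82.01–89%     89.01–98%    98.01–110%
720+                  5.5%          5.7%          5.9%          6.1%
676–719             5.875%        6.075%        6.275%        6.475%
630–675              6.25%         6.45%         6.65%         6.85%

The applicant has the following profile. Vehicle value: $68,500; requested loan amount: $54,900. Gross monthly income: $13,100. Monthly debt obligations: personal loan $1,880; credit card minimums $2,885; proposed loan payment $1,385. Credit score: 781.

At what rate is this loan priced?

Credit score 781 ≥ 630; Total monthly debts = (1,880 + 2,885 + 1,385) = 6,150. Debt-to-income = 6,150/13,100 = 46.9% — meets 50% limit
Loan-to-value = 54,900/68,500 = 80.1% — pass (110% max)
Credit 781 → row 720+; LTV 80.1% → column ≤82%. Grid cell → 5.5%.

5.5%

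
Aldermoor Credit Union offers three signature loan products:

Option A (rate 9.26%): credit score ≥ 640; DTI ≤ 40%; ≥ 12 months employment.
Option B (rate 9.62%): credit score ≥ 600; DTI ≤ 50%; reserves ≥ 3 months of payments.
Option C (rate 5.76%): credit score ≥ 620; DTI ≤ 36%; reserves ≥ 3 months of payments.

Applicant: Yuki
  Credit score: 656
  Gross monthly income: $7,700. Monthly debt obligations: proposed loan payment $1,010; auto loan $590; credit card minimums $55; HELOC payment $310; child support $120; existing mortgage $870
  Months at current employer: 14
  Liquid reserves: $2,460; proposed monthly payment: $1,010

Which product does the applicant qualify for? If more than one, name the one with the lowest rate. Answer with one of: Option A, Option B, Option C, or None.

Option A

Total debts = (1,010 + 590 + 55 + 310 + 120 + 870) = 2,955; DTI = 2,955/7,700 = 38.4%.
Reserves = 2,460/1,010 = 2.4 months.
Option A: score 656 ≥ 640; DTI 38.4% ≤ 40%; employment 14 ≥ 12 mo → qualifies.
Option B: score 656 ≥ 600; DTI 38.4% ≤ 50%; reserves 2.4 < 3 mo → does not qualify.
Option C: score 656 ≥ 620; DTI 38.4% > 36%; reserves 2.4 < 3 mo → does not qualify.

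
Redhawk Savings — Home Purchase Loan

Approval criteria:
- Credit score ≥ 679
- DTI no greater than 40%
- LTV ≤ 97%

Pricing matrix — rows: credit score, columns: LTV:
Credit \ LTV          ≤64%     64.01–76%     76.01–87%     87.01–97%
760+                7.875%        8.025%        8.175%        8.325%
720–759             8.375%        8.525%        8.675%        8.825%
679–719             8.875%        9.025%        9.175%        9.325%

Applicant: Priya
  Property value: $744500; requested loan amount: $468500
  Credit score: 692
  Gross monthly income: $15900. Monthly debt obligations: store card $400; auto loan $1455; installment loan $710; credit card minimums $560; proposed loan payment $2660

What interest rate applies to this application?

8.875%

Credit score 692 ≥ 679; Total monthly debts = (400 + 1,455 + 710 + 560 + 2,660) = 5,785. Debt-to-income = 5,785/15,900 = 36.4% — meets 40% limit
LTV = 468,500/744,500 = 62.9% ≤ 97%
Row: 692 falls in 679–719. Column: 62.9% falls in ≤64%. Rate = 8.875%.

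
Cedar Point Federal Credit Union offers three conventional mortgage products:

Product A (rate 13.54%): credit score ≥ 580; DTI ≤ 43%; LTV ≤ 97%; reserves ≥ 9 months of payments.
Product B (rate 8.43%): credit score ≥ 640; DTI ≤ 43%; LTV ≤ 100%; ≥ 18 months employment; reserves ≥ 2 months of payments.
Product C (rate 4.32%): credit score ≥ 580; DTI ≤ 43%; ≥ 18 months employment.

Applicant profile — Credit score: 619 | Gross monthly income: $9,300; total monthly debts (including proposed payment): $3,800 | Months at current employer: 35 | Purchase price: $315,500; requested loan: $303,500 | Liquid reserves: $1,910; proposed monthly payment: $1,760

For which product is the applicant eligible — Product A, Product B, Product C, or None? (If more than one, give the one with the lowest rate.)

Product C

DTI = 3,800/9,300 = 40.9%.
LTV = 303,500/315,500 = 96.2%.
Reserves = 1,910/1,760 = 1.1 months.
Product A: score 619 ≥ 580; DTI 40.9% ≤ 43%; LTV 96.2% ≤ 97%; reserves 1.1 < 9 mo → does not qualify.
Product B: score 619 < 640; DTI 40.9% ≤ 43%; LTV 96.2% ≤ 100%; employment 35 ≥ 18 mo; reserves 1.1 < 2 mo → does not qualify.
Product C: score 619 ≥ 580; DTI 40.9% ≤ 43%; employment 35 ≥ 18 mo → qualifies.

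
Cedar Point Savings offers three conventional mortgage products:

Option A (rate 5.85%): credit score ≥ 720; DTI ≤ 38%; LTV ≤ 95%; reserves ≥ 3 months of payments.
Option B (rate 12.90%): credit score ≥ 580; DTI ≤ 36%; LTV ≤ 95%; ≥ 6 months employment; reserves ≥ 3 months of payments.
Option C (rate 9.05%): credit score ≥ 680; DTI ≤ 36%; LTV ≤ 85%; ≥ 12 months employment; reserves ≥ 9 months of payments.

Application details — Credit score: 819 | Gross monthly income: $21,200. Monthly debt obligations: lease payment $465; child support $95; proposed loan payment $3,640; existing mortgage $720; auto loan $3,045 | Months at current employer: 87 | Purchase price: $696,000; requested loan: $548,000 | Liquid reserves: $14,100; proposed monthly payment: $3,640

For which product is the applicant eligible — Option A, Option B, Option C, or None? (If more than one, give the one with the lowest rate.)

Total debts = (465 + 95 + 3,640 + 720 + 3,045) = 7,965; DTI = 7,965/21,200 = 37.6%.
LTV = 548,000/696,000 = 78.7%.
Reserves = 14,100/3,640 = 3.9 months.
Option A: score 819 ≥ 720; DTI 37.6% ≤ 38%; LTV 78.7% ≤ 95%; reserves 3.9 ≥ 3 mo → qualifies.
Option B: score 819 ≥ 580; DTI 37.6% > 36%; LTV 78.7% ≤ 95%; employment 87 ≥ 6 mo; reserves 3.9 ≥ 3 mo → does not qualify.
Option C: score 819 ≥ 680; DTI 37.6% > 36%; LTV 78.7% ≤ 85%; employment 87 ≥ 12 mo; reserves 3.9 < 9 mo → does not qualify.

Option A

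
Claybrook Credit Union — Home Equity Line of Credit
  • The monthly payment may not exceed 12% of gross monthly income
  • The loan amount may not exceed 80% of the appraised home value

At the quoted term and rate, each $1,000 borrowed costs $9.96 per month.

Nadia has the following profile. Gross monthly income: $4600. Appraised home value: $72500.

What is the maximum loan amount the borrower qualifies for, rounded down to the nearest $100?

$55,400

Payment cap: 12% × $4,600 = $552/month.
At $9.96 per $1,000, that supports 552/9.96 × 1,000 ≈ $55,421 → $55,400.
LTV cap: 80% × $72,500 = $58,000 → $58,000.
Binding constraint: payment-to-income.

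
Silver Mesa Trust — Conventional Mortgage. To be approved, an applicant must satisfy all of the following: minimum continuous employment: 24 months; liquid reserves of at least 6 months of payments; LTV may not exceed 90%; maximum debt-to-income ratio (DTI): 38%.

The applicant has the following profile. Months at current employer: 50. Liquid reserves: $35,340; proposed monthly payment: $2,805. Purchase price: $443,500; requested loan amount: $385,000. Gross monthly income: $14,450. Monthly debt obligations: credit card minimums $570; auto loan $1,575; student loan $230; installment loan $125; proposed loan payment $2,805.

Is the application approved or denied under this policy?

Employment 50 ≥ 24 months
Reserves = 35,340/2,805 = 12.6 months ≥ 6
LTV = 385,000/443,500 = 86.8% ≤ 90%
Total monthly debts = (570 + 1,575 + 230 + 125 + 2,805) = 5,305. DTI = 5,305/14,450 = 36.7% ≤ 38%
All criteria satisfied.

Approved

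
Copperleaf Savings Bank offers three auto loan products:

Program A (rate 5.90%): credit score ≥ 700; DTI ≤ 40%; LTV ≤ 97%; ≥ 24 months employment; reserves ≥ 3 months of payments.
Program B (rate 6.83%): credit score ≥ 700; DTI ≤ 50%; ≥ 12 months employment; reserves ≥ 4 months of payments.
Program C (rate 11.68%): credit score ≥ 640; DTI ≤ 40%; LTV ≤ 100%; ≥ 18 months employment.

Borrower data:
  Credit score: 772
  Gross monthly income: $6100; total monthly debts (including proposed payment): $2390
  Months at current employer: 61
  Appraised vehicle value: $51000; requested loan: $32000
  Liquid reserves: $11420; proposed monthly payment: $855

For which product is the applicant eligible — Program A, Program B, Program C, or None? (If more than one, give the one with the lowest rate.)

DTI = 2,390/6,100 = 39.2%.
LTV = 32,000/51,000 = 62.7%.
Reserves = 11,420/855 = 13.4 months.
Program A: score 772 ≥ 700; DTI 39.2% ≤ 40%; LTV 62.7% ≤ 97%; employment 61 ≥ 24 mo; reserves 13.4 ≥ 3 mo → qualifies.
Program B: score 772 ≥ 700; DTI 39.2% ≤ 50%; employment 61 ≥ 12 mo; reserves 13.4 ≥ 4 mo → qualifies.
Program C: score 772 ≥ 640; DTI 39.2% ≤ 40%; LTV 62.7% ≤ 100%; employment 61 ≥ 18 mo → qualifies.
Qualifying: Program A, Program B, Program C. Lowest rate is 5.90% → Program A.

Program A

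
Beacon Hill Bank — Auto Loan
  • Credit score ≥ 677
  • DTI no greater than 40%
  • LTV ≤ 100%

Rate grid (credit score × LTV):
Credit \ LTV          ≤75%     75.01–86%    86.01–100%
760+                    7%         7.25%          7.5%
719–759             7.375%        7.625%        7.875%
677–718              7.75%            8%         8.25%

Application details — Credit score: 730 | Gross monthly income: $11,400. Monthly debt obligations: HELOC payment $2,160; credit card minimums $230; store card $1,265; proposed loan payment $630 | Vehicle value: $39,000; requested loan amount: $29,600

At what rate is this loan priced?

7.625%

Credit score 730 ≥ 677; Total monthly debts = (2,160 + 230 + 1,265 + 630) = 4,285. DTI = 4,285/11,400 = 37.6% ≤ 40%
LTV: 29,600 ÷ 39,000 = 75.9%, within 100% cap
Credit 730 → row 719–759; LTV 75.9% → column 75.01–86%. Grid cell → 7.625%.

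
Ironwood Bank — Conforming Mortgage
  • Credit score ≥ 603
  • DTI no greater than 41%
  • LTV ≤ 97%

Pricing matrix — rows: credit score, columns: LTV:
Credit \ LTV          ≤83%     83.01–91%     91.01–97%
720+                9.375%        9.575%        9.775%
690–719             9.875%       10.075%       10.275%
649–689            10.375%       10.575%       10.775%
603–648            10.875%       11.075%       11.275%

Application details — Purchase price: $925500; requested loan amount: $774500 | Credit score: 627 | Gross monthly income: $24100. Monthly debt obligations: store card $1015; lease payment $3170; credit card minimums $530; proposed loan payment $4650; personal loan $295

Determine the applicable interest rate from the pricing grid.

11.075%

Credit score 627 ≥ 603; Total monthly debts = (1,015 + 3,170 + 530 + 4,650 + 295) = 9,660. DTI = 9,660/24,100 = 40.1% ≤ 41%
LTV: 774,500 ÷ 925,500 = 83.7%, within 97% cap
Row: 627 falls in 603–648. Column: 83.7% falls in 83.01–91%. Rate = 11.075%.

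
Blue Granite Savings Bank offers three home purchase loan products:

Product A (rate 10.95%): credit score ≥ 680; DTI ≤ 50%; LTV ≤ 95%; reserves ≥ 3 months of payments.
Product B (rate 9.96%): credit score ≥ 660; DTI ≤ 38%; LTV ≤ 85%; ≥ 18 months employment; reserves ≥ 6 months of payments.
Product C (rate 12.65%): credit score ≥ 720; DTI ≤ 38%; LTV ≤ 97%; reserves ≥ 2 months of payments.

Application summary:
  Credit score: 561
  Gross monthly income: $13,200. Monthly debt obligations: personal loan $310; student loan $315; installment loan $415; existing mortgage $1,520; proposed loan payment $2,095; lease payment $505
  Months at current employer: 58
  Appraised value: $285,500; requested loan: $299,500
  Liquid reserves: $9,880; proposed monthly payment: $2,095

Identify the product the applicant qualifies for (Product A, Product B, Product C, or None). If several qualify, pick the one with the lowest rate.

None

Total debts = (310 + 315 + 415 + 1,520 + 2,095 + 505) = 5,160; DTI = 5,160/13,200 = 39.1%.
LTV = 299,500/285,500 = 104.9%.
Reserves = 9,880/2,095 = 4.7 months.
Product A: score 561 < 680; DTI 39.1% ≤ 50%; LTV 104.9% > 95%; reserves 4.7 ≥ 3 mo → does not qualify.
Product B: score 561 < 660; DTI 39.1% > 38%; LTV 104.9% > 85%; employment 58 ≥ 18 mo; reserves 4.7 < 6 mo → does not qualify.
Product C: score 561 < 720; DTI 39.1% > 38%; LTV 104.9% > 97%; reserves 4.7 ≥ 2 mo → does not qualify.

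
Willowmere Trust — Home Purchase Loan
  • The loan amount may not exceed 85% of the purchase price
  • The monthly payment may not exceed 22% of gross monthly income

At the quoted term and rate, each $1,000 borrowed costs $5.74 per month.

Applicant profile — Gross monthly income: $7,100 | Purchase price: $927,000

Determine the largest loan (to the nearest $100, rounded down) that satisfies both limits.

$272,100

Payment cap: 22% × $7,100 = $1,562/month.
At $5.74 per $1,000, that supports 1,562/5.74 × 1,000 ≈ $272,125 → $272,100.
LTV cap: 85% × $927,000 = $787,950 → $787,900.
Binding constraint: payment-to-income.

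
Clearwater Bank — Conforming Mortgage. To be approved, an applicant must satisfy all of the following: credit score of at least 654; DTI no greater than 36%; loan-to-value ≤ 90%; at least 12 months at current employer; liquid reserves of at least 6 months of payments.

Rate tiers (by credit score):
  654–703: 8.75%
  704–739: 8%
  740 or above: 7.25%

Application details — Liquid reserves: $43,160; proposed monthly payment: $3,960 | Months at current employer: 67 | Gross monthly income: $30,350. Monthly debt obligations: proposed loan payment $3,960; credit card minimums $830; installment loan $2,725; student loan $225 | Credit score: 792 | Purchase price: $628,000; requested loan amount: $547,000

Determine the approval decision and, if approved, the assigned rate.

Credit score 792 ≥ 654 (meets minimum)
Reserves: 43,160 ÷ 3,960 = 10.9 months (meets 6-month minimum)
Employment 67 ≥ 12 months
LTV = 547,000/628,000 = 87.1% ≤ 90%
Total monthly debts = (3,960 + 830 + 2,725 + 225) = 7,740. DTI = 7,740/30,350 = 25.5% ≤ 36%
All requirements met. Score 792 falls in the 740 or above tier → 7.25%.

Approved at 7.25%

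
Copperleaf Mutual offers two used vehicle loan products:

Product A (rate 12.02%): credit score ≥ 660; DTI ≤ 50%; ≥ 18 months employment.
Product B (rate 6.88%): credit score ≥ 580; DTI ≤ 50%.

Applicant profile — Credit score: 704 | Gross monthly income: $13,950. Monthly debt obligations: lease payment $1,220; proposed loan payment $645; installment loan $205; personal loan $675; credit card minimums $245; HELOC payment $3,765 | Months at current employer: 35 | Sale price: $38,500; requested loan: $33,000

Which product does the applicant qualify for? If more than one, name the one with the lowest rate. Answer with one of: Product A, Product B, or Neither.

Product B

Total debts = (1,220 + 645 + 205 + 675 + 245 + 3,765) = 6,755; DTI = 6,755/13,950 = 48.4%.
LTV = 33,000/38,500 = 85.7%.
Product A: score 704 ≥ 660; DTI 48.4% ≤ 50%; employment 35 ≥ 18 mo → qualifies.
Product B: score 704 ≥ 580; DTI 48.4% ≤ 50% → qualifies.
Qualifying: Product A, Product B. Lowest rate is 6.88% → Product B.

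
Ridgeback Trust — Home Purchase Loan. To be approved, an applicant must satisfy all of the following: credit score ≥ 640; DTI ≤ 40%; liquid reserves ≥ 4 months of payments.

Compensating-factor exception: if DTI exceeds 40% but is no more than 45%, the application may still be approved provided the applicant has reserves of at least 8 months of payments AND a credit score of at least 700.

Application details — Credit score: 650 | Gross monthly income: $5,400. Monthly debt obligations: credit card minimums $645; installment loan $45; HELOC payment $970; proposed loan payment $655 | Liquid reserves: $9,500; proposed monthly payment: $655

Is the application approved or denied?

Credit score 650 ≥ 640 (meets base)
Total debts = (645 + 45 + 970 + 655) = 2,315. DTI: 2,315 ÷ 5,400 = 42.9%, over the 40% base limit.
Reserves: 9,500 ÷ 655 = 14.5 months (meets 4-month minimum)
42.9% falls in the override range (40%–45%), so the compensating-factor test applies.
Reserves 14.5 ≥ 8 months; credit score 650 < 700.
Override conditions not both satisfied; exception does not apply.

Denied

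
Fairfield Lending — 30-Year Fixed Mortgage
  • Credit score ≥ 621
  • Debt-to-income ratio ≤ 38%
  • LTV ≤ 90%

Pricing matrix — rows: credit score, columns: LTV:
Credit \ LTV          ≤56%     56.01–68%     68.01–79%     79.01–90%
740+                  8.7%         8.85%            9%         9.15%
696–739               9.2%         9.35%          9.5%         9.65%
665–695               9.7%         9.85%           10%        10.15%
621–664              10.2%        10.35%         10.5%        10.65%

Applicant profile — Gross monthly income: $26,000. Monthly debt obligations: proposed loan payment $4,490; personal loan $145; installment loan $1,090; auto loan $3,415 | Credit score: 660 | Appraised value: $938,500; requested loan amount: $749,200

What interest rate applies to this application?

10.65%

Credit score 660 ≥ 621; Total monthly debts = (4,490 + 145 + 1,090 + 3,415) = 9,140. Debt-to-income = 9,140/26,000 = 35.2% — meets 38% limit
Loan-to-value = 749,200/938,500 = 79.8% — pass (90% max)
Score 660 is in the 621–664 band; LTV 79.8% is in the 79.01–90% band → 10.65%.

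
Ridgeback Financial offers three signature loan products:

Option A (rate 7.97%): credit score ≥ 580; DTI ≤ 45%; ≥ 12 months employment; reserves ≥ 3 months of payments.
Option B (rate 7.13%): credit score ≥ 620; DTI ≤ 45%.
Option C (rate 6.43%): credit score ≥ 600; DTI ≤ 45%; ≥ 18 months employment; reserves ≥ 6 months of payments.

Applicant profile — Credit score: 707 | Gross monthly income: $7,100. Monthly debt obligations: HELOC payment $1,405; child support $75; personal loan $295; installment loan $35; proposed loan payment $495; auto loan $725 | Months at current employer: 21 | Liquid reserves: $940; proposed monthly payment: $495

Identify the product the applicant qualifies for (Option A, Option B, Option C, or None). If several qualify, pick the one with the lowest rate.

Total debts = (1,405 + 75 + 295 + 35 + 495 + 725) = 3,030; DTI = 3,030/7,100 = 42.7%.
Reserves = 940/495 = 1.9 months.
Option A: score 707 ≥ 580; DTI 42.7% ≤ 45%; employment 21 ≥ 12 mo; reserves 1.9 < 3 mo → does not qualify.
Option B: score 707 ≥ 620; DTI 42.7% ≤ 45% → qualifies.
Option C: score 707 ≥ 600; DTI 42.7% ≤ 45%; employment 21 ≥ 18 mo; reserves 1.9 < 6 mo → does not qualify.

Option B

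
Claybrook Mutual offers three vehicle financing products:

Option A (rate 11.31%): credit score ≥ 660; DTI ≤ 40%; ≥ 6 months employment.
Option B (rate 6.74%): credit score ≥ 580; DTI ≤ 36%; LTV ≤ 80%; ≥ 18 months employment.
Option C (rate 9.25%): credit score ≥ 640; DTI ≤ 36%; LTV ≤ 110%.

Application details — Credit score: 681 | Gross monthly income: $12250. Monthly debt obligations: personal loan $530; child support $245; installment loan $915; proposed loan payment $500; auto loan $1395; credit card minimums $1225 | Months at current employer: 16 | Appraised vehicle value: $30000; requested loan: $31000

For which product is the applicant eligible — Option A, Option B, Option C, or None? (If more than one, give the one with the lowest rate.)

Option A

Total debts = (530 + 245 + 915 + 500 + 1,395 + 1,225) = 4,810; DTI = 4,810/12,250 = 39.3%.
LTV = 31,000/30,000 = 103.3%.
Option A: score 681 ≥ 660; DTI 39.3% ≤ 40%; employment 16 ≥ 6 mo → qualifies.
Option B: score 681 ≥ 580; DTI 39.3% > 36%; LTV 103.3% > 80%; employment 16 < 18 mo → does not qualify.
Option C: score 681 ≥ 640; DTI 39.3% > 36%; LTV 103.3% ≤ 110% → does not qualify.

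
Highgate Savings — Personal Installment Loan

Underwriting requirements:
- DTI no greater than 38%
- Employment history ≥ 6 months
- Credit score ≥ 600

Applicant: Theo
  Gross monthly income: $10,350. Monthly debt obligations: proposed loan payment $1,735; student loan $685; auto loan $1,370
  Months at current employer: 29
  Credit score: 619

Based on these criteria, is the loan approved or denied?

Total monthly debts = (1,735 + 685 + 1,370) = 3,790. Debt-to-income = 3,790/10,350 = 36.6% — meets 38% limit
Employment 29 ≥ 6 months
Credit score 619 ≥ 600 (meets)
All criteria satisfied.

Approved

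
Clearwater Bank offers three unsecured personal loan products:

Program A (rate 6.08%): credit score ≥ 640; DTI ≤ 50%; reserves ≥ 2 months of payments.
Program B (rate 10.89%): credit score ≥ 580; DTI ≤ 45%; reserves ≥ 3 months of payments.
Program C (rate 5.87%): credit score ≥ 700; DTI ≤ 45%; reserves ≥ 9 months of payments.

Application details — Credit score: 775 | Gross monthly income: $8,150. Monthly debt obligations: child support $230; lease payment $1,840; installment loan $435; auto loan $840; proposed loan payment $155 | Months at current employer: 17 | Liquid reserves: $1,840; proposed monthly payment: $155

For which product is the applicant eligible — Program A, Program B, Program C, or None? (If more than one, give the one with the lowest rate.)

Total debts = (230 + 1,840 + 435 + 840 + 155) = 3,500; DTI = 3,500/8,150 = 42.9%.
Reserves = 1,840/155 = 11.9 months.
Program A: score 775 ≥ 640; DTI 42.9% ≤ 50%; reserves 11.9 ≥ 2 mo → qualifies.
Program B: score 775 ≥ 580; DTI 42.9% ≤ 45%; reserves 11.9 ≥ 3 mo → qualifies.
Program C: score 775 ≥ 700; DTI 42.9% ≤ 45%; reserves 11.9 ≥ 9 mo → qualifies.
Qualifying: Program A, Program B, Program C. Lowest rate is 5.87% → Program C.

Program C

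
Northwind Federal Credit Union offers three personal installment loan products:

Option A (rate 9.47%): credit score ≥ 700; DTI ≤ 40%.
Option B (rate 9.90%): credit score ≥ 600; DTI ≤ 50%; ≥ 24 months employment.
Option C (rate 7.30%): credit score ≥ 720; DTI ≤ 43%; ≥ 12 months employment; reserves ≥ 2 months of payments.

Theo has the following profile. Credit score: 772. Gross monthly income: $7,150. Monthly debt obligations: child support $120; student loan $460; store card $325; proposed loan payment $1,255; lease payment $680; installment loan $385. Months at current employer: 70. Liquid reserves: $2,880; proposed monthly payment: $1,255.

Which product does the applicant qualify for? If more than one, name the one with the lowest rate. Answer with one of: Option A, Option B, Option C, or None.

Option B

Total debts = (120 + 460 + 325 + 1,255 + 680 + 385) = 3,225; DTI = 3,225/7,150 = 45.1%.
Reserves = 2,880/1,255 = 2.3 months.
Option A: score 772 ≥ 700; DTI 45.1% > 40% → does not qualify.
Option B: score 772 ≥ 600; DTI 45.1% ≤ 50%; employment 70 ≥ 24 mo → qualifies.
Option C: score 772 ≥ 720; DTI 45.1% > 43%; employment 70 ≥ 12 mo; reserves 2.3 ≥ 2 mo → does not qualify.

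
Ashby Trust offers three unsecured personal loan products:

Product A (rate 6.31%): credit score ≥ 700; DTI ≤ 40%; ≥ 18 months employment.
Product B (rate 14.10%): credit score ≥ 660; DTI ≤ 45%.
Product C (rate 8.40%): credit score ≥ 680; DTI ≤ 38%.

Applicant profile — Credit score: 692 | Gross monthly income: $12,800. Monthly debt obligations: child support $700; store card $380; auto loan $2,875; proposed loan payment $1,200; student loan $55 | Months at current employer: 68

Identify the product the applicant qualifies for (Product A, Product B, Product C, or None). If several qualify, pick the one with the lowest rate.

Total debts = (700 + 380 + 2,875 + 1,200 + 55) = 5,210; DTI = 5,210/12,800 = 40.7%.
Product A: score 692 < 700; DTI 40.7% > 40%; employment 68 ≥ 18 mo → does not qualify.
Product B: score 692 ≥ 660; DTI 40.7% ≤ 45% → qualifies.
Product C: score 692 ≥ 680; DTI 40.7% > 38% → does not qualify.

Product B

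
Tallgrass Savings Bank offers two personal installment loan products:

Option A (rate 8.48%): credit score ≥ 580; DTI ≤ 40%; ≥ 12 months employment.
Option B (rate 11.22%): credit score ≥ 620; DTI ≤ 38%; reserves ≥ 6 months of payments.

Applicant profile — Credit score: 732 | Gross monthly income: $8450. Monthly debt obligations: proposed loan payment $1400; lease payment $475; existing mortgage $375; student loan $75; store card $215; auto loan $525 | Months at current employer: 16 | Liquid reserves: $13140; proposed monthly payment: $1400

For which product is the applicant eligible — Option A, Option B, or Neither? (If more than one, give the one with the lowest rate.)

Total debts = (1,400 + 475 + 375 + 75 + 215 + 525) = 3,065; DTI = 3,065/8,450 = 36.3%.
Reserves = 13,140/1,400 = 9.4 months.
Option A: score 732 ≥ 580; DTI 36.3% ≤ 40%; employment 16 ≥ 12 mo → qualifies.
Option B: score 732 ≥ 620; DTI 36.3% ≤ 38%; reserves 9.4 ≥ 6 mo → qualifies.
Qualifying: Option A, Option B. Lowest rate is 8.48% → Option A.

Option A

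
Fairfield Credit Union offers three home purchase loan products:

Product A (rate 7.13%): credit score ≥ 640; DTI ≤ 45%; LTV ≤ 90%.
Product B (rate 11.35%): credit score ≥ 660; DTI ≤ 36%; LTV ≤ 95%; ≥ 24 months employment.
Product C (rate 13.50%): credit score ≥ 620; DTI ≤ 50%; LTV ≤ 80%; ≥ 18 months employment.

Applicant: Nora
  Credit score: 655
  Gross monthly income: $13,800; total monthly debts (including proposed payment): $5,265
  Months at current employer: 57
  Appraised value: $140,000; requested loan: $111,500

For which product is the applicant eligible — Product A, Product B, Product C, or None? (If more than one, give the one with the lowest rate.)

Product A

DTI = 5,265/13,800 = 38.2%.
LTV = 111,500/140,000 = 79.6%.
Product A: score 655 ≥ 640; DTI 38.2% ≤ 45%; LTV 79.6% ≤ 90% → qualifies.
Product B: score 655 < 660; DTI 38.2% > 36%; LTV 79.6% ≤ 95%; employment 57 ≥ 24 mo → does not qualify.
Product C: score 655 ≥ 620; DTI 38.2% ≤ 50%; LTV 79.6% ≤ 80%; employment 57 ≥ 18 mo → qualifies.
Qualifying: Product A, Product C. Lowest rate is 7.13% → Product A.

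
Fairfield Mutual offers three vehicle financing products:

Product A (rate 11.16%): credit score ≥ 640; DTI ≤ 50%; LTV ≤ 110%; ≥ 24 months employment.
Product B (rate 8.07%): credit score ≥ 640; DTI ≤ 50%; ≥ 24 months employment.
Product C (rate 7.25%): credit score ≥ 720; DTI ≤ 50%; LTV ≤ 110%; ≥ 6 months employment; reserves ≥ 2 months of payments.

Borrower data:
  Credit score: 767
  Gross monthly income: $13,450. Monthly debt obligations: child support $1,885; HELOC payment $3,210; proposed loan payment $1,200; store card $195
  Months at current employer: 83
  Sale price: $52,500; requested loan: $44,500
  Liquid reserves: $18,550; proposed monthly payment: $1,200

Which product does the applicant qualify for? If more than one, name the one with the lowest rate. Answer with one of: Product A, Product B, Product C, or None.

Product C

Total debts = (1,885 + 3,210 + 1,200 + 195) = 6,490; DTI = 6,490/13,450 = 48.3%.
LTV = 44,500/52,500 = 84.8%.
Reserves = 18,550/1,200 = 15.5 months.
Product A: score 767 ≥ 640; DTI 48.3% ≤ 50%; LTV 84.8% ≤ 110%; employment 83 ≥ 24 mo → qualifies.
Product B: score 767 ≥ 640; DTI 48.3% ≤ 50%; employment 83 ≥ 24 mo → qualifies.
Product C: score 767 ≥ 720; DTI 48.3% ≤ 50%; LTV 84.8% ≤ 110%; employment 83 ≥ 6 mo; reserves 15.5 ≥ 2 mo → qualifies.
Qualifying: Product A, Product B, Product C. Lowest rate is 7.25% → Product C.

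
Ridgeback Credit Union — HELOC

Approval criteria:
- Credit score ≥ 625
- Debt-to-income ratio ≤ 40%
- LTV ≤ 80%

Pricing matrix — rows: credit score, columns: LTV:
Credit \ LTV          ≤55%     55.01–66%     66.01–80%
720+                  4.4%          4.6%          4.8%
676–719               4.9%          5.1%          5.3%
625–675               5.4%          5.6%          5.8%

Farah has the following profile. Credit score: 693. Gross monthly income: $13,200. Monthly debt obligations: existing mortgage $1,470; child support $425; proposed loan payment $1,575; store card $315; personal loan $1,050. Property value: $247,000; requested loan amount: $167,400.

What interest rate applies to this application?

5.3%

Credit score 693 ≥ 625; Total monthly debts = (1,470 + 425 + 1,575 + 315 + 1,050) = 4,835. DTI: 4,835 ÷ 13,200 = 36.6%, within the 40% cap
LTV: 167,400 ÷ 247,000 = 67.8%, within 80% cap
Credit 693 → row 676–719; LTV 67.8% → column 66.01–80%. Grid cell → 5.3%.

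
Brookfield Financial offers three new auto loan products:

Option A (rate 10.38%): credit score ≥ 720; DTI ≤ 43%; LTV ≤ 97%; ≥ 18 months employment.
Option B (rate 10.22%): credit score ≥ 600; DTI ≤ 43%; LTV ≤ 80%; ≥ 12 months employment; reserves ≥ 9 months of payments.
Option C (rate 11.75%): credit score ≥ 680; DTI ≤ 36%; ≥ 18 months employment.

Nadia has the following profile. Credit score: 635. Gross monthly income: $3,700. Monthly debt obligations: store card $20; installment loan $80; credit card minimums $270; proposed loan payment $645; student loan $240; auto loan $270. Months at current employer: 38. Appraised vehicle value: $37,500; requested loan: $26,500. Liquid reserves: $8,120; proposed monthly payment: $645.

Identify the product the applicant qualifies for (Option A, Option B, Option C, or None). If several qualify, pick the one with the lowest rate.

Total debts = (20 + 80 + 270 + 645 + 240 + 270) = 1,525; DTI = 1,525/3,700 = 41.2%.
LTV = 26,500/37,500 = 70.7%.
Reserves = 8,120/645 = 12.6 months.
Option A: score 635 < 720; DTI 41.2% ≤ 43%; LTV 70.7% ≤ 97%; employment 38 ≥ 18 mo → does not qualify.
Option B: score 635 ≥ 600; DTI 41.2% ≤ 43%; LTV 70.7% ≤ 80%; employment 38 ≥ 12 mo; reserves 12.6 ≥ 9 mo → qualifies.
Option C: score 635 < 680; DTI 41.2% > 36%; employment 38 ≥ 18 mo → does not qualify.

Option B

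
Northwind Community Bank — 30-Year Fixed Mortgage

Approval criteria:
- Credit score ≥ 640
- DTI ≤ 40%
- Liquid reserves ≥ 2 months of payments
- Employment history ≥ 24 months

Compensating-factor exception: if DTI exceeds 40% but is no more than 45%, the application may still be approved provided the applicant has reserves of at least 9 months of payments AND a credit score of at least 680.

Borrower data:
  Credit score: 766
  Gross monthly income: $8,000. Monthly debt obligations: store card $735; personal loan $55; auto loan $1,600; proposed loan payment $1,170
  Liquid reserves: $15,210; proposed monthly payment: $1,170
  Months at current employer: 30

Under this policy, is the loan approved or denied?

Approved

Credit score 766 ≥ 640 (meets base)
Total debts = (735 + 55 + 1,600 + 1,170) = 3,560. DTI: 3,560 ÷ 8,000 = 44.5%, over the 40% base limit.
Liquid reserves cover 15,210/1,170 = 13.0 months — ≥ 2 required
Employment 30 ≥ 24 months
44.5% falls in the override range (40%–45%), so the compensating-factor test applies.
Reserves 13.0 ≥ 9 months; credit score 766 ≥ 680.
Both override conditions satisfied; DTI exception granted.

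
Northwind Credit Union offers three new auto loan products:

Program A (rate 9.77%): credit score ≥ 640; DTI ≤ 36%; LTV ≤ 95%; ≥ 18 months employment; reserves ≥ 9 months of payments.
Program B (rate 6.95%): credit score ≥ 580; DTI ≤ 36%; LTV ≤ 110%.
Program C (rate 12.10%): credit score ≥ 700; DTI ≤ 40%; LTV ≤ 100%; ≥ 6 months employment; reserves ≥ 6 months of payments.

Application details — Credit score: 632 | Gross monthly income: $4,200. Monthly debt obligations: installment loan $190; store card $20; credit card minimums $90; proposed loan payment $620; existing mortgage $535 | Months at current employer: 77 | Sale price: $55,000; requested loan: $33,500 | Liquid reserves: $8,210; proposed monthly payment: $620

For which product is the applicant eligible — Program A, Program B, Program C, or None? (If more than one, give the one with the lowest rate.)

Total debts = (190 + 20 + 90 + 620 + 535) = 1,455; DTI = 1,455/4,200 = 34.6%.
LTV = 33,500/55,000 = 60.9%.
Reserves = 8,210/620 = 13.2 months.
Program A: score 632 < 640; DTI 34.6% ≤ 36%; LTV 60.9% ≤ 95%; employment 77 ≥ 18 mo; reserves 13.2 ≥ 9 mo → does not qualify.
Program B: score 632 ≥ 580; DTI 34.6% ≤ 36%; LTV 60.9% ≤ 110% → qualifies.
Program C: score 632 < 700; DTI 34.6% ≤ 40%; LTV 60.9% ≤ 100%; employment 77 ≥ 6 mo; reserves 13.2 ≥ 6 mo → does not qualify.

Program B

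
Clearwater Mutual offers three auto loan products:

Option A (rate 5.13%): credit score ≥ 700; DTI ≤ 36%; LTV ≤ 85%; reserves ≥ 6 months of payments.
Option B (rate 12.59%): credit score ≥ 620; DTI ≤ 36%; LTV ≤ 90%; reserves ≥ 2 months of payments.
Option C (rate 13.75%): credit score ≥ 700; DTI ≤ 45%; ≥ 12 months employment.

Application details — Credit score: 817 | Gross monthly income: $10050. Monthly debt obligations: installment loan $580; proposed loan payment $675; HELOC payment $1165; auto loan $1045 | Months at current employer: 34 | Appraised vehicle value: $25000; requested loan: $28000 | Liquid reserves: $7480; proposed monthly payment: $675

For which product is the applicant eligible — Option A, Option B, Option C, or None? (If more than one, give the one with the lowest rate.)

Total debts = (580 + 675 + 1,165 + 1,045) = 3,465; DTI = 3,465/10,050 = 34.5%.
LTV = 28,000/25,000 = 112%.
Reserves = 7,480/675 = 11.1 months.
Option A: score 817 ≥ 700; DTI 34.5% ≤ 36%; LTV 112% > 85%; reserves 11.1 ≥ 6 mo → does not qualify.
Option B: score 817 ≥ 620; DTI 34.5% ≤ 36%; LTV 112% > 90%; reserves 11.1 ≥ 2 mo → does not qualify.
Option C: score 817 ≥ 700; DTI 34.5% ≤ 45%; employment 34 ≥ 12 mo → qualifies.

Option C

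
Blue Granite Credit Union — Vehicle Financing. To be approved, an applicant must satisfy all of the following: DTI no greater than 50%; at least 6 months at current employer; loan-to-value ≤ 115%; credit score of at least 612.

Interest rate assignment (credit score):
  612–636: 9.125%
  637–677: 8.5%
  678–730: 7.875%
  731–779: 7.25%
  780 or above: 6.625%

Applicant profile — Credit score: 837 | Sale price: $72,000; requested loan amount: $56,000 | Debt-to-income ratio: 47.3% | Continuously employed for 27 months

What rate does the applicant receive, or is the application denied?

Credit score 837 ≥ 612 (meets minimum)
Employment 27 ≥ 6 months
DTI 47.3% ≤ 50%
Loan-to-value = 56,000/72,000 = 77.8% — pass (115% max)
All requirements met. Score 837 falls in the 780 or above tier → 6.625%.

Approved at 6.625%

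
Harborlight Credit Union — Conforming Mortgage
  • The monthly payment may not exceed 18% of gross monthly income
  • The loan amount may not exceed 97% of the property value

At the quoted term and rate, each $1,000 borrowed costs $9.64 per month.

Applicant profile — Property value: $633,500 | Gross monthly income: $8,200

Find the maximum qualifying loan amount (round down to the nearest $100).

Payment cap: 18% × $8,200 = $1,476/month.
At $9.64 per $1,000, that supports 1,476/9.64 × 1,000 ≈ $153,112 → $153,100.
LTV cap: 97% × $633,500 = $614,495 → $614,400.
Binding constraint: payment-to-income.

$153,100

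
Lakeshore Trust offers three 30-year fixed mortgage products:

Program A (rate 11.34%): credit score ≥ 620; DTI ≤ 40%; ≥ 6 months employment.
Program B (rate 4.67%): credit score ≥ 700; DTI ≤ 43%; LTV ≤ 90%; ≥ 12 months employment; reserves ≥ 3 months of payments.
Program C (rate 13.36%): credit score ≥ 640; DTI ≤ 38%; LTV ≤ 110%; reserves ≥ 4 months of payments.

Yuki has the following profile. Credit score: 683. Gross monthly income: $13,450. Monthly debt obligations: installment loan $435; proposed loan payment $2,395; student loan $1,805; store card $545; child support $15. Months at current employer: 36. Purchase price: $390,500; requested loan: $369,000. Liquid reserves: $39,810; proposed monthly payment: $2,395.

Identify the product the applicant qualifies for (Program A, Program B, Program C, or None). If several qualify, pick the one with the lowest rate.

Program A

Total debts = (435 + 2,395 + 1,805 + 545 + 15) = 5,195; DTI = 5,195/13,450 = 38.6%.
LTV = 369,000/390,500 = 94.5%.
Reserves = 39,810/2,395 = 16.6 months.
Program A: score 683 ≥ 620; DTI 38.6% ≤ 40%; employment 36 ≥ 6 mo → qualifies.
Program B: score 683 < 700; DTI 38.6% ≤ 43%; LTV 94.5% > 90%; employment 36 ≥ 12 mo; reserves 16.6 ≥ 3 mo → does not qualify.
Program C: score 683 ≥ 640; DTI 38.6% > 38%; LTV 94.5% ≤ 110%; reserves 16.6 ≥ 4 mo → does not qualify.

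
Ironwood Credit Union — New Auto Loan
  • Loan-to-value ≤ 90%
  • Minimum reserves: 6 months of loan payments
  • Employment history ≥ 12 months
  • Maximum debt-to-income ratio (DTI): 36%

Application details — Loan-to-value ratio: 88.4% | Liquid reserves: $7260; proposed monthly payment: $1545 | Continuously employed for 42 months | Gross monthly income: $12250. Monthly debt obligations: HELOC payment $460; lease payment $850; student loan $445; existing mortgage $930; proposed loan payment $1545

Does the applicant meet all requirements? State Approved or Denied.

LTV 88.4% ≤ 90%
Liquid reserves cover 7,260/1,545 = 4.7 months — < 6 required
Employment 42 ≥ 12 months
Total monthly debts = (460 + 850 + 445 + 930 + 1,545) = 4,230. DTI: 4,230 ÷ 12,250 = 34.5%, within the 36% cap
Fails on reserves.

Denied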